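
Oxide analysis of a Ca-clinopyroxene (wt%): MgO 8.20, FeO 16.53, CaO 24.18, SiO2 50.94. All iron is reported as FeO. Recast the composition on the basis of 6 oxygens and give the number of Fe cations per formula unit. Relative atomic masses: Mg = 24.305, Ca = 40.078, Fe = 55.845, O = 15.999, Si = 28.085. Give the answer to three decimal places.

0.539 Fe apfu

MgO (M=40.304): mol = 0.20345; Mg = 0.20345, O = 0.20345.
FeO (M=71.844): mol = 0.23008; Fe = 0.23008, O = 0.23008.
CaO (M=56.077): mol = 0.43119; Ca = 0.43119, O = 0.43119.
SiO2 (M=60.083): mol = 0.84783; Si = 0.84783, O = 1.69566.
ΣO = 2.56038; factor = 6/ΣO = 2.34340.
Fe apfu = 0.23008 × 2.34340 = 0.539.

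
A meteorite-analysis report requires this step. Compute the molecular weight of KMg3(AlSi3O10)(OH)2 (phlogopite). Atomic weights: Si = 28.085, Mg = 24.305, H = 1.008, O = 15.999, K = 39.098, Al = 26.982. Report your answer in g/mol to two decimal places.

K: 1 × 39.098 = 39.0980
Mg: 3 × 24.305 = 72.9150
Al: 1 × 26.982 = 26.9820
Si: 3 × 28.085 = 84.2550
O: 12 × 15.999 = 191.9880
H: 2 × 1.008 = 2.0160
Summing the contributions gives the formula mass.

417.25 g/mol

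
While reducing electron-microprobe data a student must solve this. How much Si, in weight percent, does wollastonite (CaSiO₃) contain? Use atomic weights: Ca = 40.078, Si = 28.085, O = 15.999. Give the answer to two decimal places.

24.18 weight percent

Formula mass = 1·40.078 + 1·28.085 + 3·15.999 = 116.160 g/mol, of which 28.085 g is Si.
So Si makes up 28.085/116.160 = 0.2418 of the mass, i.e. 24.18%.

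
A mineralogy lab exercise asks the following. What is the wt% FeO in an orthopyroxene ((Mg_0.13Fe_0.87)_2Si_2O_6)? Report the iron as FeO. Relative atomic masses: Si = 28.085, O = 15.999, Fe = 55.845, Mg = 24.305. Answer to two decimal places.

48.90 wt%

M((Mg_0.13Fe_0.87)_2Si_2O_6) = 255.654 g/mol; M(FeO) = 71.844 g/mol.
Moles FeO per formula unit = 1.74 Fe ÷ 1 = 1.7400.
FeO fraction = (1.7400 × 71.844) / 255.654 = 125.009/255.654 = 0.4890.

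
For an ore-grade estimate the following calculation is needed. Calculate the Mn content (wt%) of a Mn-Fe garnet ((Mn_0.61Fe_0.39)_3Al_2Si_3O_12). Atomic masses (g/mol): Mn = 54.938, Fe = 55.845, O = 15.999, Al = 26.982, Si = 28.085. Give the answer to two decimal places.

20.27 wt%

M((Mn_0.61Fe_0.39)_3Al_2Si_3O_12) = 496.082 g/mol.
Mn contributes 1.83 × 54.938 = 100.537 g per mole.
100.537/496.082 = 0.2027 → 20.27%.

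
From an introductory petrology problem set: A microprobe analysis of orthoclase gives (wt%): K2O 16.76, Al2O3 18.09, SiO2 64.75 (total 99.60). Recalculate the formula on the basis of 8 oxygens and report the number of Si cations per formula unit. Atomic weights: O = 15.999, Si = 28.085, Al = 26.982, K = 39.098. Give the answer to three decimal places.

3.009 Si apfu

16.76 wt% K2O ÷ 94.195 g/mol = 0.17793 mol, giving 0.35586 K and 0.17793 O.
18.09 wt% Al2O3 ÷ 101.961 g/mol = 0.17742 mol, giving 0.35484 Al and 0.53226 O.
64.75 wt% SiO2 ÷ 60.083 g/mol = 1.07768 mol, giving 1.07768 Si and 2.15536 O.
Oxygen sums to 2.86555; scaling by 8/2.86555 = 2.79179 puts the formula on 8 O.
Si: 1.07768 × 2.79179 = 3.009 atoms per formula unit.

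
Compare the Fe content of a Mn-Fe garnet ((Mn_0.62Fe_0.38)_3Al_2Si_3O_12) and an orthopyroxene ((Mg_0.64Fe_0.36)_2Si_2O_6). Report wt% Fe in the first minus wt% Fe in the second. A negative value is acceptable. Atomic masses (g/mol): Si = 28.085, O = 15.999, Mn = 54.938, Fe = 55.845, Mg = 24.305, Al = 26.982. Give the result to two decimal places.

M((Mn_0.62Fe_0.38)_3Al_2Si_3O_12) = 496.055 g/mol, so wt% Fe = 63.663/496.055 × 100 = 12.83%.
M((Mg_0.64Fe_0.36)_2Si_2O_6) = 223.483 g/mol, so wt% Fe = 40.208/223.483 × 100 = 17.99%.
12.83 − 17.99 = -5.16 pp.

-5.16 percentage points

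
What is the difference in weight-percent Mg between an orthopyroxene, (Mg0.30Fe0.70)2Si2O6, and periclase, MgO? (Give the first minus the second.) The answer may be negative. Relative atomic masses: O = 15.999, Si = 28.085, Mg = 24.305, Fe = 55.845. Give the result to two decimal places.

-54.35 percentage points

M((Mg0.30Fe0.70)2Si2O6) = 244.930 g/mol, so wt% Mg = 14.583/244.930 × 100 = 5.95%.
M(MgO) = 40.304 g/mol, so wt% Mg = 24.305/40.304 × 100 = 60.30%.
5.95 − 60.30 = -54.35 pp.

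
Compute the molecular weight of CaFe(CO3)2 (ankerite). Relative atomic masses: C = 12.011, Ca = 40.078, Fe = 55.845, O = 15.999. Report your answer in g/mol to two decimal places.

M = 1·40.078 + 1·55.845 + 2·12.011 + 6·15.999

215.94 g/mol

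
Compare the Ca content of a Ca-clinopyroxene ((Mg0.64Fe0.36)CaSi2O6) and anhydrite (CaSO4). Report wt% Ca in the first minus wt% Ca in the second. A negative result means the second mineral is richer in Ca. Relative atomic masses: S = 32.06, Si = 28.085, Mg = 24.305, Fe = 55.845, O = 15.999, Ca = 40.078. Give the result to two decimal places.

-11.85 percentage points

Ca in (Mg0.64Fe0.36)CaSi2O6: molar mass 227.901 g/mol; 1×40.078 = 40.078 g → 17.59 wt%.
Ca in CaSO4: molar mass 136.134 g/mol; 1×40.078 = 40.078 g → 29.44 wt%.
Difference = 17.59 − 29.44 = -11.85 percentage points.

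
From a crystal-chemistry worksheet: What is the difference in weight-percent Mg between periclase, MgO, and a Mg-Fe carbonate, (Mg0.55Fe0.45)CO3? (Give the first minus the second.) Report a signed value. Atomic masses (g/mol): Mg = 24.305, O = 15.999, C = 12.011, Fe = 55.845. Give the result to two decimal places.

46.73 percentage points

First mineral: 24.305 g Mg in 40.304 g formula = 60.30 wt% Mg.
Second mineral: 13.368 g Mg in 98.506 g formula = 13.57 wt% Mg.
60.30% − 13.57% gives a difference of 46.73 percentage points.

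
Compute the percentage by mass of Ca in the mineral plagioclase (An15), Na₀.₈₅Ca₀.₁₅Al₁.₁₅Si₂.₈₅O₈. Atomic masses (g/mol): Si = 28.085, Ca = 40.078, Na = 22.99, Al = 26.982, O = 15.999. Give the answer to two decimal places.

Molar mass of Na₀.₈₅Ca₀.₁₅Al₁.₁₅Si₂.₈₅O₈: 0.85×22.99 + 0.15×40.078 + 1.15×26.982 + 2.85×28.085 + 8×15.999 = 264.617 g/mol.
Mass of Ca per formula unit: 0.15 × 40.078 = 6.012 g.
Weight fraction Ca = 6.012 / 264.617 = 0.0227.

2.27 wt%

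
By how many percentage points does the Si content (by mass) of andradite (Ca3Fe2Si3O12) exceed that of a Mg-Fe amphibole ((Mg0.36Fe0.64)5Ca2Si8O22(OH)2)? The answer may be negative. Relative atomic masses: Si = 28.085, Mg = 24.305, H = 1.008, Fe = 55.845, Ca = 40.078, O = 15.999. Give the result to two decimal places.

First mineral: 84.255 g Si in 508.167 g formula = 16.58 wt% Si.
Second mineral: 224.680 g Si in 913.281 g formula = 24.60 wt% Si.
16.58% − 24.60% gives a difference of -8.02 percentage points.

-8.02 percentage points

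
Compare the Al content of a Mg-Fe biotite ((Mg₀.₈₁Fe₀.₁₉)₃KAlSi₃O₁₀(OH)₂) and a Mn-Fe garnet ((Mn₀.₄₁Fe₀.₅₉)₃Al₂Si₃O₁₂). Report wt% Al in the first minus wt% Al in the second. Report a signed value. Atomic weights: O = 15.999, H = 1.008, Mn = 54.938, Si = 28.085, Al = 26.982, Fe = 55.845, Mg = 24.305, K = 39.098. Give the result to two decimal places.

-4.67 percentage points

First mineral: 26.982 g Al in 435.232 g formula = 6.20 wt% Al.
Second mineral: 53.964 g Al in 496.626 g formula = 10.87 wt% Al.
6.20% − 10.87% gives a difference of -4.67 percentage points.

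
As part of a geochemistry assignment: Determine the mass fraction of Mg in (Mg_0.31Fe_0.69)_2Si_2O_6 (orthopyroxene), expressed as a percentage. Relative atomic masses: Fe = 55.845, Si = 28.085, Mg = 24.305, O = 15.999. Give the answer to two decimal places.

6.17 mass %

Molar mass of (Mg_0.31Fe_0.69)_2Si_2O_6: 0.62×24.305 + 1.38×55.845 + 2×28.085 + 6×15.999 = 244.299 g/mol.
Mass of Mg per formula unit: 0.62 × 24.305 = 15.069 g.
Weight fraction Mg = 15.069 / 244.299 = 0.0617.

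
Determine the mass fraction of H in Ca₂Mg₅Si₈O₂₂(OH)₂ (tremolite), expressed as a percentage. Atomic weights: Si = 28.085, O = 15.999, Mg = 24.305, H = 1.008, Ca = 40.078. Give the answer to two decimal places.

Molar mass of Ca₂Mg₅Si₈O₂₂(OH)₂: 2·40.078 + 5·24.305 + 8·28.085 + 24·15.999 + 2·1.008 = 812.353 g/mol.
Mass of H per formula unit: 2 × 1.008 = 2.016 g.
Weight fraction H = 2.016 / 812.353 = 0.0025.

0.25 weight percent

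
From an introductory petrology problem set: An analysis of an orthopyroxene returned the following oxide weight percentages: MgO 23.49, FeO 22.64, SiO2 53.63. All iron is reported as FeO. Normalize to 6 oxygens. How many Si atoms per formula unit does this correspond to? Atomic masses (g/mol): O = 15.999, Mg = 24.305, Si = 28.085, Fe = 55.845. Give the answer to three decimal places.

23.49 wt% MgO ÷ 40.304 g/mol = 0.58282 mol, giving 0.58282 Mg and 0.58282 O.
22.64 wt% FeO ÷ 71.844 g/mol = 0.31513 mol, giving 0.31513 Fe and 0.31513 O.
53.63 wt% SiO2 ÷ 60.083 g/mol = 0.89260 mol, giving 0.89260 Si and 1.78520 O.
Oxygen sums to 2.68315; scaling by 6/2.68315 = 2.23618 puts the formula on 6 O.
Si: 0.89260 × 2.23618 = 1.996 atoms per formula unit.

1.996 Si apfu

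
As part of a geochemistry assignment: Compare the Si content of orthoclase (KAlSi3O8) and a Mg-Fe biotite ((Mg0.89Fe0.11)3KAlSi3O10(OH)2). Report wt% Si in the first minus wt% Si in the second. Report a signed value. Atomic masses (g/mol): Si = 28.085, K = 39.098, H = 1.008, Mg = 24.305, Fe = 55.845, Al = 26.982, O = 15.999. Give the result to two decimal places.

10.57 percentage points

First mineral: 84.255 g Si in 278.327 g formula = 30.27 wt% Si.
Second mineral: 84.255 g Si in 427.662 g formula = 19.70 wt% Si.
30.27% − 19.70% gives a difference of 10.57 percentage points.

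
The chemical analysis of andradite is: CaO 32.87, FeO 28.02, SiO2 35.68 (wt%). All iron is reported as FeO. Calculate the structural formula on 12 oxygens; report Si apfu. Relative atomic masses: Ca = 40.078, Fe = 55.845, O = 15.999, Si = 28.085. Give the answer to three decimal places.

CaO (M=56.077): mol = 0.58616; Ca = 0.58616, O = 0.58616.
FeO (M=71.844): mol = 0.39001; Fe = 0.39001, O = 0.39001.
SiO2 (M=60.083): mol = 0.59385; Si = 0.59385, O = 1.18770.
ΣO = 2.16387; factor = 12/ΣO = 5.54562.
Si apfu = 0.59385 × 5.54562 = 3.293.

3.293 Si apfu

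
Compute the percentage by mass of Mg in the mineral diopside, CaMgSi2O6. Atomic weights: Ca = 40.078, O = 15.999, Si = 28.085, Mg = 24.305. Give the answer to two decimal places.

Molar mass of CaMgSi2O6: 1·40.078 + 1·24.305 + 2·28.085 + 6·15.999 = 216.547 g/mol.
Mass of Mg per formula unit: 1 × 24.305 = 24.305 g.
Weight fraction Mg = 24.305 / 216.547 = 0.1122.

11.22 weight percent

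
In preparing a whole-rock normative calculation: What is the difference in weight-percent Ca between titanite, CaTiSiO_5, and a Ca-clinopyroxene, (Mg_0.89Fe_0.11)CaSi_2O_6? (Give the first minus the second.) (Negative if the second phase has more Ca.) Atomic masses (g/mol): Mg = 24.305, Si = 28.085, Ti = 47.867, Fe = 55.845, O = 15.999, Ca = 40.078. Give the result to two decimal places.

First mineral: 40.078 g Ca in 196.025 g formula = 20.45 wt% Ca.
Second mineral: 40.078 g Ca in 220.016 g formula = 18.22 wt% Ca.
20.45% − 18.22% gives a difference of 2.23 percentage points.

2.23 percentage points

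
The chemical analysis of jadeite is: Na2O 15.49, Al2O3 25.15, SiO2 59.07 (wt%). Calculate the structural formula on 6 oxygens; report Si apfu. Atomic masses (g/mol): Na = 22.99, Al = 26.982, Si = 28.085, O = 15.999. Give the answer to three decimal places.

Na2O (M=61.979): mol = 0.24992; Na = 0.49984, O = 0.24992.
Al2O3 (M=101.961): mol = 0.24666; Al = 0.49332, O = 0.73998.
SiO2 (M=60.083): mol = 0.98314; Si = 0.98314, O = 1.96628.
ΣO = 2.95618; factor = 6/ΣO = 2.02965.
Si apfu = 0.98314 × 2.02965 = 1.995.

1.995 Si apfu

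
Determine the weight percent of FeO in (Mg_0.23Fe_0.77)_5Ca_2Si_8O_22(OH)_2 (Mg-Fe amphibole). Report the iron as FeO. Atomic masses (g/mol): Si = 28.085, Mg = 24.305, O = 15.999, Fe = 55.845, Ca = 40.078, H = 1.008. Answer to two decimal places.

29.62 wt%

Molar mass of (Mg_0.23Fe_0.77)_5Ca_2Si_8O_22(OH)_2 = 1.15×24.305 + 3.85×55.845 + 2×40.078 + 8×28.085 + 24×15.999 + 2×1.008 = 933.782 g/mol.
Each formula unit contains 3.85 Fe, equivalent to 3.85/1 = 3.8500 mol FeO.
M(FeO) = 1×55.845 + 1×15.999 = 71.844 g/mol.
Mass of FeO per formula unit = 3.8500 × 71.844 = 276.599 g.
FeO wt% = 276.599 / 933.782 × 100 = 29.62%.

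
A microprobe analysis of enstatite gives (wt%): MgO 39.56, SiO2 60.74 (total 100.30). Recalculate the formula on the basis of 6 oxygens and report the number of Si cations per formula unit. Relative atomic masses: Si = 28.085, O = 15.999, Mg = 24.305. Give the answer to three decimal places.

MgO (M=40.304): mol = 0.98154; Mg = 0.98154, O = 0.98154.
SiO2 (M=60.083): mol = 1.01093; Si = 1.01093, O = 2.02186.
ΣO = 3.00340; factor = 6/ΣO = 1.99774.
Si apfu = 1.01093 × 1.99774 = 2.020.

2.020 Si apfu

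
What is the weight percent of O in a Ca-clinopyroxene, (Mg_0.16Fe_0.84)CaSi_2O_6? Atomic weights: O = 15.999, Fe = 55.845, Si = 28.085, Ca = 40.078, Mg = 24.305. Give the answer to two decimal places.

39.50 wt%

Formula mass = 0.16*24.305 + 0.84*55.845 + 1*40.078 + 2*28.085 + 6*15.999 = 243.041 g/mol, of which 95.994 g is O.
So O makes up 95.994/243.041 = 0.3950 of the mass, i.e. 39.50%.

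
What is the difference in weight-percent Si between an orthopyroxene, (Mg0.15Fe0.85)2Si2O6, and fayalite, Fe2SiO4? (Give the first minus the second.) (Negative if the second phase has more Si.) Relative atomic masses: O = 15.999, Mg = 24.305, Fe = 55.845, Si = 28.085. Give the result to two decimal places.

Si in (Mg0.15Fe0.85)2Si2O6: molar mass 254.392 g/mol; 2×28.085 = 56.170 g → 22.08 wt%.
Si in Fe2SiO4: molar mass 203.771 g/mol; 1×28.085 = 28.085 g → 13.78 wt%.
Difference = 22.08 − 13.78 = 8.30 percentage points.

8.30 percentage points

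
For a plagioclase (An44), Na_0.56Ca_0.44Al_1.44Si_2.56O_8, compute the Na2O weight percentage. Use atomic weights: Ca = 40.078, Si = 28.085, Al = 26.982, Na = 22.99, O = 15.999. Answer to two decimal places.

6.45 wt%

M(Na_0.56Ca_0.44Al_1.44Si_2.56O_8) = 269.252 g/mol; M(Na2O) = 61.979 g/mol.
Moles Na2O per formula unit = 0.56 Na ÷ 2 = 0.2800.
Na2O fraction = (0.2800 × 61.979) / 269.252 = 17.354/269.252 = 0.0645.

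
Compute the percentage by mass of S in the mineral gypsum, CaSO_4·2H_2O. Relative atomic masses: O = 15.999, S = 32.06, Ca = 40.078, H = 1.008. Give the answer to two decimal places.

18.62 mass %

M(CaSO_4·2H_2O) = 172.164 g/mol.
S contributes 1 × 32.06 = 32.060 g per mole.
32.060/172.164 = 0.1862 → 18.62%.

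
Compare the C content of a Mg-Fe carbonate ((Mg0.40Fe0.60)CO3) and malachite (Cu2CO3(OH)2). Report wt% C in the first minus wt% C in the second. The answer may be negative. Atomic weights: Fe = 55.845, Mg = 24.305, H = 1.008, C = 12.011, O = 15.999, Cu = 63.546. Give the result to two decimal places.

First mineral: 12.011 g C in 103.237 g formula = 11.63 wt% C.
Second mineral: 12.011 g C in 221.114 g formula = 5.43 wt% C.
11.63% − 5.43% gives a difference of 6.20 percentage points.

6.20 percentage points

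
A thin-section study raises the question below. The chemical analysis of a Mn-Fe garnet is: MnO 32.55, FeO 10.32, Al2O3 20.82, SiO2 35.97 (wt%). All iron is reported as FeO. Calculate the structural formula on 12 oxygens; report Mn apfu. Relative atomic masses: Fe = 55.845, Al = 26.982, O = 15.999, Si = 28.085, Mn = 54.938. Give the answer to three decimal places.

MnO: 32.55/70.937 = 0.45886 mol → 0.45886 mol Mn, 0.45886 mol O.
FeO: 10.32/71.844 = 0.14364 mol → 0.14364 mol Fe, 0.14364 mol O.
Al2O3: 20.82/101.961 = 0.20420 mol → 0.40840 mol Al, 0.61260 mol O.
SiO2: 35.97/60.083 = 0.59867 mol → 0.59867 mol Si, 1.19734 mol O.
Total oxygen = 2.41244 mol. Normalization factor = 12/2.41244 = 4.97422.
Mn per 12 O = 0.45886 × 4.97422 = 2.282.

2.282 Mn apfu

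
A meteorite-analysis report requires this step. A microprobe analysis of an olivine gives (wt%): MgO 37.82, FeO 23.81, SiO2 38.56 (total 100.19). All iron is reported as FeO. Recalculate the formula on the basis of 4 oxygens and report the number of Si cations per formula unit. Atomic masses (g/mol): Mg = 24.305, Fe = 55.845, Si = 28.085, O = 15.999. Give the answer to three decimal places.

37.82 wt% MgO ÷ 40.304 g/mol = 0.93837 mol, giving 0.93837 Mg and 0.93837 O.
23.81 wt% FeO ÷ 71.844 g/mol = 0.33141 mol, giving 0.33141 Fe and 0.33141 O.
38.56 wt% SiO2 ÷ 60.083 g/mol = 0.64178 mol, giving 0.64178 Si and 1.28356 O.
Oxygen sums to 2.55334; scaling by 4/2.55334 = 1.56658 puts the formula on 4 O.
Si: 0.64178 × 1.56658 = 1.005 atoms per formula unit.

1.005 Si apfu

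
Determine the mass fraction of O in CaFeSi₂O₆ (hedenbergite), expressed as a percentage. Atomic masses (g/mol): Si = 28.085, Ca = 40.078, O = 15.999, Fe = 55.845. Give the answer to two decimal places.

M(CaFeSi₂O₆) = 248.087 g/mol.
O contributes 6 × 15.999 = 95.994 g per mole.
95.994/248.087 = 0.3869 → 38.69%.

38.69 weight percent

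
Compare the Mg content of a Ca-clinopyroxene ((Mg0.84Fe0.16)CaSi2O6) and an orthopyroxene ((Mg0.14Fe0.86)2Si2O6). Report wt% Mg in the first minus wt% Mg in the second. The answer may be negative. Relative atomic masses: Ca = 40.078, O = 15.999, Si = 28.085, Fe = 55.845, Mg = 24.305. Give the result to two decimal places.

Mg in (Mg0.84Fe0.16)CaSi2O6: molar mass 221.593 g/mol; 0.84×24.305 = 20.416 g → 9.21 wt%.
Mg in (Mg0.14Fe0.86)2Si2O6: molar mass 255.023 g/mol; 0.28×24.305 = 6.805 g → 2.67 wt%.
Difference = 9.21 − 2.67 = 6.54 percentage points.

6.54 percentage points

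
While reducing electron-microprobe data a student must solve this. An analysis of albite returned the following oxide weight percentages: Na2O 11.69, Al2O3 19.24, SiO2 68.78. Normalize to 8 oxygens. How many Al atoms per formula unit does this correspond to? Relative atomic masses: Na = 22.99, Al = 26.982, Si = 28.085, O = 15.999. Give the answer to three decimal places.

0.992 Al apfu

Na2O (M=61.979): mol = 0.18861; Na = 0.37722, O = 0.18861.
Al2O3 (M=101.961): mol = 0.18870; Al = 0.37740, O = 0.56610.
SiO2 (M=60.083): mol = 1.14475; Si = 1.14475, O = 2.28950.
ΣO = 3.04421; factor = 8/ΣO = 2.62794.
Al apfu = 0.37740 × 2.62794 = 0.992.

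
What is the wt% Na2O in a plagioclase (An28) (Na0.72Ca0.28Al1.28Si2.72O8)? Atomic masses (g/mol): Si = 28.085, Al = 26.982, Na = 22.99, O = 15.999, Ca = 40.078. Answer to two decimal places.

8.37 wt%

Formula mass = 266.695 g/mol.
0.72 Na → 0.3600 mol Na2O per formula unit; M(Na2O) = 61.979, so Na2O mass = 22.312 g.
22.312/266.695 × 100 = 8.37 wt%.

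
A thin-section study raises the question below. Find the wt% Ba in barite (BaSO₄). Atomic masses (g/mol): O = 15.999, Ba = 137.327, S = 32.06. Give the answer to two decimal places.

58.84 weight percent

M(BaSO₄) = 233.383 g/mol.
Ba contributes 1 × 137.327 = 137.327 g per mole.
137.327/233.383 = 0.5884 → 58.84%.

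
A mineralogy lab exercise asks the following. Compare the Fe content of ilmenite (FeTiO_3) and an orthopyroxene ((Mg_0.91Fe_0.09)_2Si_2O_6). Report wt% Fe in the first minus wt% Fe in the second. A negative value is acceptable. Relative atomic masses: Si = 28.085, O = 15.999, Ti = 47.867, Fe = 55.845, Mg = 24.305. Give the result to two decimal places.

Fe in FeTiO_3: molar mass 151.709 g/mol; 1×55.845 = 55.845 g → 36.81 wt%.
Fe in (Mg_0.91Fe_0.09)_2Si_2O_6: molar mass 206.451 g/mol; 0.18×55.845 = 10.052 g → 4.87 wt%.
Difference = 36.81 − 4.87 = 31.94 percentage points.

31.94 percentage points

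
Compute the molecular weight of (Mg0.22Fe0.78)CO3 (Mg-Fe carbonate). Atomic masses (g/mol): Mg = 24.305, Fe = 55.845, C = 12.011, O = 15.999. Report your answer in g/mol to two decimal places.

Mg: 0.22 × 24.305 = 5.3471
Fe: 0.78 × 55.845 = 43.5591
C: 1 × 12.011 = 12.0110
O: 3 × 15.999 = 47.9970
Summing the contributions gives the formula mass.

108.91 g/mol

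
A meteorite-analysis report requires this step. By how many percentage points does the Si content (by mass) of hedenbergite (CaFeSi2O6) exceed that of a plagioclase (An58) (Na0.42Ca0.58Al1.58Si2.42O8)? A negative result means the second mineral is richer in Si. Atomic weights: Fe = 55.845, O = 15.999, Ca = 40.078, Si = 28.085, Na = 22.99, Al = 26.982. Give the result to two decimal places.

-2.39 percentage points

M(CaFeSi2O6) = 248.087 g/mol, so wt% Si = 56.170/248.087 × 100 = 22.64%.
M(Na0.42Ca0.58Al1.58Si2.42O8) = 271.490 g/mol, so wt% Si = 67.966/271.490 × 100 = 25.03%.
22.64 − 25.03 = -2.39 pp.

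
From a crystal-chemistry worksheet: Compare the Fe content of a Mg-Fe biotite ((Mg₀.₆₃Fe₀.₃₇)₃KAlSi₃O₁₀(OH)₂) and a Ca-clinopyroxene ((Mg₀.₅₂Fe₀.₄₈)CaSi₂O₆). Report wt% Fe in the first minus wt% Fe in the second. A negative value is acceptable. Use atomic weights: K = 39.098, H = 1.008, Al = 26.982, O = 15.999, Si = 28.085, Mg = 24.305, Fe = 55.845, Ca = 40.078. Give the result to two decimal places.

2.14 percentage points

M((Mg₀.₆₃Fe₀.₃₇)₃KAlSi₃O₁₀(OH)₂) = 452.263 g/mol, so wt% Fe = 61.988/452.263 × 100 = 13.71%.
M((Mg₀.₅₂Fe₀.₄₈)CaSi₂O₆) = 231.686 g/mol, so wt% Fe = 26.806/231.686 × 100 = 11.57%.
13.71 − 11.57 = 2.14 pp.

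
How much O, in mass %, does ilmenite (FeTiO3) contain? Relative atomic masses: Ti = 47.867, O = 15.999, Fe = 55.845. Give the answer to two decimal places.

31.64 mass %

Molar mass of FeTiO3: 1*55.845 + 1*47.867 + 3*15.999 = 151.709 g/mol.
Mass of O per formula unit: 3 × 15.999 = 47.997 g.
Weight fraction O = 47.997 / 151.709 = 0.3164.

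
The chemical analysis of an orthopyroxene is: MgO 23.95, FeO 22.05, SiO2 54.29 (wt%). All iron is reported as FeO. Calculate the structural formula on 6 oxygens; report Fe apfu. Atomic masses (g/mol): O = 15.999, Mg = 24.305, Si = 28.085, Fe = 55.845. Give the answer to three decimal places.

MgO: 23.95/40.304 = 0.59423 mol → 0.59423 mol Mg, 0.59423 mol O.
FeO: 22.05/71.844 = 0.30691 mol → 0.30691 mol Fe, 0.30691 mol O.
SiO2: 54.29/60.083 = 0.90358 mol → 0.90358 mol Si, 1.80716 mol O.
Total oxygen = 2.70830 mol. Normalization factor = 6/2.70830 = 2.21541.
Fe per 6 O = 0.30691 × 2.21541 = 0.680.

0.680 Fe apfu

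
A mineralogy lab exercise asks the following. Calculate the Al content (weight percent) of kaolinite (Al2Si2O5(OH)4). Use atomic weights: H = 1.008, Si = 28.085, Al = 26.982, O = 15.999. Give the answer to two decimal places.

20.90 weight percent

Molar mass of Al2Si2O5(OH)4: 2·26.982 + 2·28.085 + 9·15.999 + 4·1.008 = 258.157 g/mol.
Mass of Al per formula unit: 2 × 26.982 = 53.964 g.
Weight fraction Al = 53.964 / 258.157 = 0.2090.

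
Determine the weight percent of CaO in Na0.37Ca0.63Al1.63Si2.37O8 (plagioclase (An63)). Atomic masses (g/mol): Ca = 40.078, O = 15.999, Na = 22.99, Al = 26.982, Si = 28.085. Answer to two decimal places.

12.97 wt%

Formula mass = 272.290 g/mol.
0.63 Ca → 0.6300 mol CaO per formula unit; M(CaO) = 56.077, so CaO mass = 35.329 g.
35.329/272.290 × 100 = 12.97 wt%.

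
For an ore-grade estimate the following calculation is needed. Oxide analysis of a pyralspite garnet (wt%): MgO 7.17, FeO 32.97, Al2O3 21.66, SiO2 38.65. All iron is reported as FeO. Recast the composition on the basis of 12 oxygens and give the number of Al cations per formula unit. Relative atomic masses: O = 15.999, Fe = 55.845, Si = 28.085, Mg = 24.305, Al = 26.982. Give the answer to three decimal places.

7.17 wt% MgO ÷ 40.304 g/mol = 0.17790 mol, giving 0.17790 Mg and 0.17790 O.
32.97 wt% FeO ÷ 71.844 g/mol = 0.45891 mol, giving 0.45891 Fe and 0.45891 O.
21.66 wt% Al2O3 ÷ 101.961 g/mol = 0.21243 mol, giving 0.42486 Al and 0.63729 O.
38.65 wt% SiO2 ÷ 60.083 g/mol = 0.64328 mol, giving 0.64328 Si and 1.28656 O.
Oxygen sums to 2.56066; scaling by 12/2.56066 = 4.68629 puts the formula on 12 O.
Al: 0.42486 × 4.68629 = 1.991 atoms per formula unit.

1.991 Al apfu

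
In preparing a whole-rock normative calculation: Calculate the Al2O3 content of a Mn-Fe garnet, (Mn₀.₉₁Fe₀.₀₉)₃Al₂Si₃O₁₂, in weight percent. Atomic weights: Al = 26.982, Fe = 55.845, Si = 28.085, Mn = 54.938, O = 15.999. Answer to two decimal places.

M((Mn₀.₉₁Fe₀.₀₉)₃Al₂Si₃O₁₂) = 495.266 g/mol; M(Al2O3) = 101.961 g/mol.
Moles Al2O3 per formula unit = 2 Al ÷ 2 = 1.0000.
Al2O3 fraction = (1.0000 × 101.961) / 495.266 = 101.961/495.266 = 0.2059.

20.59 wt%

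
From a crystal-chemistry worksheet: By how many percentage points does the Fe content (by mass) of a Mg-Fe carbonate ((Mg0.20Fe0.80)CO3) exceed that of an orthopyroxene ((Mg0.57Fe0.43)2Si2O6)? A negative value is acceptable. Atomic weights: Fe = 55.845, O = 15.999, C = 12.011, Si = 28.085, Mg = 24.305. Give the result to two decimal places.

19.71 percentage points

First mineral: 44.676 g Fe in 109.545 g formula = 40.78 wt% Fe.
Second mineral: 48.027 g Fe in 227.898 g formula = 21.07 wt% Fe.
40.78% − 21.07% gives a difference of 19.71 percentage points.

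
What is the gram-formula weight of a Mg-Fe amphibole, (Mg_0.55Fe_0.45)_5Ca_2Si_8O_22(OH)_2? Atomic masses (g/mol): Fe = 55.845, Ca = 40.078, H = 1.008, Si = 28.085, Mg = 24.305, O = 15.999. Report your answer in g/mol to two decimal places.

The formula mass is the sum 2.75(24.305) + 2.25(55.845) + 2(40.078) + 8(28.085) + 24(15.999) + 2(1.008).

883.32 g/mol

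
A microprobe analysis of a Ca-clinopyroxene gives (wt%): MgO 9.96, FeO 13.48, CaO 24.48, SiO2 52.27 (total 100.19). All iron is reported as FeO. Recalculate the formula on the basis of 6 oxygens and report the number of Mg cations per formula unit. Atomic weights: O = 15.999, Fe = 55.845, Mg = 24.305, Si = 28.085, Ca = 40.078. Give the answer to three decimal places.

MgO: 9.96/40.304 = 0.24712 mol → 0.24712 mol Mg, 0.24712 mol O.
FeO: 13.48/71.844 = 0.18763 mol → 0.18763 mol Fe, 0.18763 mol O.
CaO: 24.48/56.077 = 0.43654 mol → 0.43654 mol Ca, 0.43654 mol O.
SiO2: 52.27/60.083 = 0.86996 mol → 0.86996 mol Si, 1.73992 mol O.
Total oxygen = 2.61121 mol. Normalization factor = 6/2.61121 = 2.29779.
Mg per 6 O = 0.24712 × 2.29779 = 0.568.

0.568 Mg apfu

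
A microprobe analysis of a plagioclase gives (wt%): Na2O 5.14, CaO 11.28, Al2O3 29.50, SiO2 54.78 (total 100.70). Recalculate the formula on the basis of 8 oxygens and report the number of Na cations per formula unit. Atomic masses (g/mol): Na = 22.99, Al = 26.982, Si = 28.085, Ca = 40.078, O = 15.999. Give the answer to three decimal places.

0.446 Na apfu

Na2O: 5.14/61.979 = 0.08293 mol → 0.16586 mol Na, 0.08293 mol O.
CaO: 11.28/56.077 = 0.20115 mol → 0.20115 mol Ca, 0.20115 mol O.
Al2O3: 29.50/101.961 = 0.28933 mol → 0.57866 mol Al, 0.86799 mol O.
SiO2: 54.78/60.083 = 0.91174 mol → 0.91174 mol Si, 1.82348 mol O.
Total oxygen = 2.97555 mol. Normalization factor = 8/2.97555 = 2.68858.
Na per 8 O = 0.16586 × 2.68858 = 0.446.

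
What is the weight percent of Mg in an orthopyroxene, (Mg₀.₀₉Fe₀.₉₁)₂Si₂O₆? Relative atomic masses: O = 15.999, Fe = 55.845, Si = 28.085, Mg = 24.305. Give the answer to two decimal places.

M((Mg₀.₀₉Fe₀.₉₁)₂Si₂O₆) = 258.177 g/mol.
Mg contributes 0.18 × 24.305 = 4.375 g per mole.
4.375/258.177 = 0.0169 → 1.69%.

1.69 weight percent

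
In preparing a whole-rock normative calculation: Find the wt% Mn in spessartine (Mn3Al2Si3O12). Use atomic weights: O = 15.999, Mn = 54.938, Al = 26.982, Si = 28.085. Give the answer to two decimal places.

M(Mn3Al2Si3O12) = 495.021 g/mol.
Mn contributes 3 × 54.938 = 164.814 g per mole.
164.814/495.021 = 0.3329 → 33.29%.

33.29 mass %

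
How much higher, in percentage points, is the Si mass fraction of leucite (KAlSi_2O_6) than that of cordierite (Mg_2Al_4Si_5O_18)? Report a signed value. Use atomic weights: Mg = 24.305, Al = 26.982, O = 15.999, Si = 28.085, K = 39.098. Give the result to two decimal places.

1.73 percentage points

First mineral: 56.170 g Si in 218.244 g formula = 25.74 wt% Si.
Second mineral: 140.425 g Si in 584.945 g formula = 24.01 wt% Si.
25.74% − 24.01% gives a difference of 1.73 percentage points.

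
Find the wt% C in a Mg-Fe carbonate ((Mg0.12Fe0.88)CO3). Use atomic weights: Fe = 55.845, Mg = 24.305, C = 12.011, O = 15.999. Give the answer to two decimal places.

10.72 mass %

M((Mg0.12Fe0.88)CO3) = 112.068 g/mol.
C contributes 1 × 12.011 = 12.011 g per mole.
12.011/112.068 = 0.1072 → 10.72%.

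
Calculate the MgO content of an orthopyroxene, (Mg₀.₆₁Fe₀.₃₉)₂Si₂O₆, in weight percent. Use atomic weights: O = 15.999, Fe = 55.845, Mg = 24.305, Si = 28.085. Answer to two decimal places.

21.82 wt%

M((Mg₀.₆₁Fe₀.₃₉)₂Si₂O₆) = 225.375 g/mol; M(MgO) = 40.304 g/mol.
Moles MgO per formula unit = 1.22 Mg ÷ 1 = 1.2200.
MgO fraction = (1.2200 × 40.304) / 225.375 = 49.171/225.375 = 0.2182.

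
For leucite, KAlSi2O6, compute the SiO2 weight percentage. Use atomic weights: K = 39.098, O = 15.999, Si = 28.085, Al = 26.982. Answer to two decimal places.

55.06 wt%

M(KAlSi2O6) = 218.244 g/mol; M(SiO2) = 60.083 g/mol.
Moles SiO2 per formula unit = 2 Si ÷ 1 = 2.0000.
SiO2 fraction = (2.0000 × 60.083) / 218.244 = 120.166/218.244 = 0.5506.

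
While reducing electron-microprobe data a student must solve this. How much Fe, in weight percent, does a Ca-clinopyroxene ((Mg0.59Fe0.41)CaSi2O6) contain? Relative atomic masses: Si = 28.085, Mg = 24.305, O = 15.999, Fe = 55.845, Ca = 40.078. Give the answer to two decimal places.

Molar mass of (Mg0.59Fe0.41)CaSi2O6: 0.59*24.305 + 0.41*55.845 + 1*40.078 + 2*28.085 + 6*15.999 = 229.478 g/mol.
Mass of Fe per formula unit: 0.41 × 55.845 = 22.896 g.
Weight fraction Fe = 22.896 / 229.478 = 0.0998.

9.98 weight percent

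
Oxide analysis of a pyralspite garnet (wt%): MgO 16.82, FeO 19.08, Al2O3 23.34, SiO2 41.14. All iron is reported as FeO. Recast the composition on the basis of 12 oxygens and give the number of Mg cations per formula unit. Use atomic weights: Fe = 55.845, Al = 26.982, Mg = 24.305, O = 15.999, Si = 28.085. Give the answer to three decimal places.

1.828 Mg apfu

16.82 wt% MgO ÷ 40.304 g/mol = 0.41733 mol, giving 0.41733 Mg and 0.41733 O.
19.08 wt% FeO ÷ 71.844 g/mol = 0.26558 mol, giving 0.26558 Fe and 0.26558 O.
23.34 wt% Al2O3 ÷ 101.961 g/mol = 0.22891 mol, giving 0.45782 Al and 0.68673 O.
41.14 wt% SiO2 ÷ 60.083 g/mol = 0.68472 mol, giving 0.68472 Si and 1.36944 O.
Oxygen sums to 2.73908; scaling by 12/2.73908 = 4.38103 puts the formula on 12 O.
Mg: 0.41733 × 4.38103 = 1.828 atoms per formula unit.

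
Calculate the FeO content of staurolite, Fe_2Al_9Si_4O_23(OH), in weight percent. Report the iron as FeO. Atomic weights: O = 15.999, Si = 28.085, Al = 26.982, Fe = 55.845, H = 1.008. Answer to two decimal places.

Molar mass of Fe_2Al_9Si_4O_23(OH) = 2×55.845 + 9×26.982 + 4×28.085 + 24×15.999 + 1×1.008 = 851.852 g/mol.
Each formula unit contains 2 Fe, equivalent to 2/1 = 2.0000 mol FeO.
M(FeO) = 1×55.845 + 1×15.999 = 71.844 g/mol.
Mass of FeO per formula unit = 2.0000 × 71.844 = 143.688 g.
FeO wt% = 143.688 / 851.852 × 100 = 16.87%.

16.87 wt%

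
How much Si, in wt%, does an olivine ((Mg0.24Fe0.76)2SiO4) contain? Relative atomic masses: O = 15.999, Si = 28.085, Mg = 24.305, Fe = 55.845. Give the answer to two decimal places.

14.89 wt%

Molar mass of (Mg0.24Fe0.76)2SiO4: 0.48×24.305 + 1.52×55.845 + 1×28.085 + 4×15.999 = 188.632 g/mol.
Mass of Si per formula unit: 1 × 28.085 = 28.085 g.
Weight fraction Si = 28.085 / 188.632 = 0.1489.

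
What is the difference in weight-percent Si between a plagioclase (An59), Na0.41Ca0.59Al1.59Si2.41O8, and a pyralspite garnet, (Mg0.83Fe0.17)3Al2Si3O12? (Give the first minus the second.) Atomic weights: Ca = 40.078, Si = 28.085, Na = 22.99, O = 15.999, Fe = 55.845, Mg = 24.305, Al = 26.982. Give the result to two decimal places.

4.82 percentage points

Si in Na0.41Ca0.59Al1.59Si2.41O8: molar mass 271.650 g/mol; 2.41×28.085 = 67.685 g → 24.92 wt%.
Si in (Mg0.83Fe0.17)3Al2Si3O12: molar mass 419.207 g/mol; 3×28.085 = 84.255 g → 20.10 wt%.
Difference = 24.92 − 20.10 = 4.82 percentage points.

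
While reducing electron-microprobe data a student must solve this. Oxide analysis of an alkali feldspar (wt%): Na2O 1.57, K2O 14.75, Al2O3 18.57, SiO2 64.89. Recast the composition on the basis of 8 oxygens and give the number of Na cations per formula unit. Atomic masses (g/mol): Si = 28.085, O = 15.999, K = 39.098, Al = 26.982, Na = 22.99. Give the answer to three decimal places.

0.140 Na apfu

Na2O: 1.57/61.979 = 0.02533 mol → 0.05066 mol Na, 0.02533 mol O.
K2O: 14.75/94.195 = 0.15659 mol → 0.31318 mol K, 0.15659 mol O.
Al2O3: 18.57/101.961 = 0.18213 mol → 0.36426 mol Al, 0.54639 mol O.
SiO2: 64.89/60.083 = 1.08001 mol → 1.08001 mol Si, 2.16002 mol O.
Total oxygen = 2.88833 mol. Normalization factor = 8/2.88833 = 2.76977.
Na per 8 O = 0.05066 × 2.76977 = 0.140.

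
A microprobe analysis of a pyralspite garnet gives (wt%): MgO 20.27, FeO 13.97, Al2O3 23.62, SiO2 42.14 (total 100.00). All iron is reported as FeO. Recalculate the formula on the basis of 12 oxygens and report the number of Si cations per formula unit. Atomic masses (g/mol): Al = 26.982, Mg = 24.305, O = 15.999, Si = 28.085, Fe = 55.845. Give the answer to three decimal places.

3.011 Si apfu

MgO: 20.27/40.304 = 0.50293 mol → 0.50293 mol Mg, 0.50293 mol O.
FeO: 13.97/71.844 = 0.19445 mol → 0.19445 mol Fe, 0.19445 mol O.
Al2O3: 23.62/101.961 = 0.23166 mol → 0.46332 mol Al, 0.69498 mol O.
SiO2: 42.14/60.083 = 0.70136 mol → 0.70136 mol Si, 1.40272 mol O.
Total oxygen = 2.79508 mol. Normalization factor = 12/2.79508 = 4.29326.
Si per 12 O = 0.70136 × 4.29326 = 3.011.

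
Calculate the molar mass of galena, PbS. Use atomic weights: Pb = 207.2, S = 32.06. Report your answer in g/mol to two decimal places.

M = 1(207.2) + 1(32.06)

239.26 g/mol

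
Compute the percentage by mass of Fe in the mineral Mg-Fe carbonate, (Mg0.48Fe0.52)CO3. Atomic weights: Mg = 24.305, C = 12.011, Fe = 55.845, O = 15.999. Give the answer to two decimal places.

Formula mass = 0.48×24.305 + 0.52×55.845 + 1×12.011 + 3×15.999 = 100.714 g/mol, of which 29.039 g is Fe.
So Fe makes up 29.039/100.714 = 0.2883 of the mass, i.e. 28.83%.

28.83 wt%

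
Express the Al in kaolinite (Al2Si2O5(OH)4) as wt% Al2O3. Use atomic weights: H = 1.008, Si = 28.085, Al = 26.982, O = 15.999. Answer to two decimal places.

Formula mass = 258.157 g/mol.
2 Al → 1.0000 mol Al2O3 per formula unit; M(Al2O3) = 101.961, so Al2O3 mass = 101.961 g.
101.961/258.157 × 100 = 39.50 wt%.

39.50 wt%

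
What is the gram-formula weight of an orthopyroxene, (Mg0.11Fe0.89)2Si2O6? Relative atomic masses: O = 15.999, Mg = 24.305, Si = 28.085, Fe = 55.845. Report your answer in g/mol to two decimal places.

The formula mass is the sum 0.22(24.305) + 1.78(55.845) + 2(28.085) + 6(15.999).

256.92 g/mol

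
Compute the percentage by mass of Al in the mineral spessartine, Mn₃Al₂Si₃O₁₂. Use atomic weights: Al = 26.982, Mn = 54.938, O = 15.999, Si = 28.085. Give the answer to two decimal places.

10.90 wt%

M(Mn₃Al₂Si₃O₁₂) = 495.021 g/mol.
Al contributes 2 × 26.982 = 53.964 g per mole.
53.964/495.021 = 0.1090 → 10.90%.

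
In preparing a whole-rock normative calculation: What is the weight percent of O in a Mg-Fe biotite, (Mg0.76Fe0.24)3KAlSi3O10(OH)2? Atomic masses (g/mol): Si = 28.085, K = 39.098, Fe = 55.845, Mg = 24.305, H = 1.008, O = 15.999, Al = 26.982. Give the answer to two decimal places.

43.64 weight percent

M((Mg0.76Fe0.24)3KAlSi3O10(OH)2) = 439.963 g/mol.
O contributes 12 × 15.999 = 191.988 g per mole.
191.988/439.963 = 0.4364 → 43.64%.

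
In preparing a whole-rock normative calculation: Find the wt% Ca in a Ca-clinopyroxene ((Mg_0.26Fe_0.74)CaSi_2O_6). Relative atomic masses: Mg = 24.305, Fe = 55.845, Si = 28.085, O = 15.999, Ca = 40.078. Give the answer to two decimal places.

16.71 wt%

Molar mass of (Mg_0.26Fe_0.74)CaSi_2O_6: 0.26·24.305 + 0.74·55.845 + 1·40.078 + 2·28.085 + 6·15.999 = 239.887 g/mol.
Mass of Ca per formula unit: 1 × 40.078 = 40.078 g.
Weight fraction Ca = 40.078 / 239.887 = 0.1671.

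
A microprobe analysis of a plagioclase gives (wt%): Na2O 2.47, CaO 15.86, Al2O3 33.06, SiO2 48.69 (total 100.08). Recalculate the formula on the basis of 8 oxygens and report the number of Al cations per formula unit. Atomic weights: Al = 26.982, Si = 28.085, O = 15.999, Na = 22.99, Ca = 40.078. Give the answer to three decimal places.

2.47 wt% Na2O ÷ 61.979 g/mol = 0.03985 mol, giving 0.07970 Na and 0.03985 O.
15.86 wt% CaO ÷ 56.077 g/mol = 0.28283 mol, giving 0.28283 Ca and 0.28283 O.
33.06 wt% Al2O3 ÷ 101.961 g/mol = 0.32424 mol, giving 0.64848 Al and 0.97272 O.
48.69 wt% SiO2 ÷ 60.083 g/mol = 0.81038 mol, giving 0.81038 Si and 1.62076 O.
Oxygen sums to 2.91616; scaling by 8/2.91616 = 2.74333 puts the formula on 8 O.
Al: 0.64848 × 2.74333 = 1.779 atoms per formula unit.

1.779 Al apfu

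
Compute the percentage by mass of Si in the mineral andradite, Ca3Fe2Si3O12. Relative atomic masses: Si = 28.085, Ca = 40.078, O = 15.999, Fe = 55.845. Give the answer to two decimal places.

16.58 wt%

M(Ca3Fe2Si3O12) = 508.167 g/mol.
Si contributes 3 × 28.085 = 84.255 g per mole.
84.255/508.167 = 0.1658 → 16.58%.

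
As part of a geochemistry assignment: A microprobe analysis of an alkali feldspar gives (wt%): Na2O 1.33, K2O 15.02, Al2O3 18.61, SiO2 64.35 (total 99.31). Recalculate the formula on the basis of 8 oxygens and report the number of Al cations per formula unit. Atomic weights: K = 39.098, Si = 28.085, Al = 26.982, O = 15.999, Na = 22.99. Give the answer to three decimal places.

Na2O: 1.33/61.979 = 0.02146 mol → 0.04292 mol Na, 0.02146 mol O.
K2O: 15.02/94.195 = 0.15946 mol → 0.31892 mol K, 0.15946 mol O.
Al2O3: 18.61/101.961 = 0.18252 mol → 0.36504 mol Al, 0.54756 mol O.
SiO2: 64.35/60.083 = 1.07102 mol → 1.07102 mol Si, 2.14204 mol O.
Total oxygen = 2.87052 mol. Normalization factor = 8/2.87052 = 2.78695.
Al per 8 O = 0.36504 × 2.78695 = 1.017.

1.017 Al apfu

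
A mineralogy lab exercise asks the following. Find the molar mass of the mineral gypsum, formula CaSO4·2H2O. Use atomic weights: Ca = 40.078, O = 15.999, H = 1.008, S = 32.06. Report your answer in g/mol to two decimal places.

172.16 g/mol

M = 1*40.078 + 1*32.06 + 6*15.999 + 4*1.008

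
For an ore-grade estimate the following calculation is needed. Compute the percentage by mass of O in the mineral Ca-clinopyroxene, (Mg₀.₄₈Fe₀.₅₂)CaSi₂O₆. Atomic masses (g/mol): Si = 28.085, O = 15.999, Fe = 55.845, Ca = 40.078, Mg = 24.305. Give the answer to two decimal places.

M((Mg₀.₄₈Fe₀.₅₂)CaSi₂O₆) = 232.948 g/mol.
O contributes 6 × 15.999 = 95.994 g per mole.
95.994/232.948 = 0.4121 → 41.21%.

41.21 mass %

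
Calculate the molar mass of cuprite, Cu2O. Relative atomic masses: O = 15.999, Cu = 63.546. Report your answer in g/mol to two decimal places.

M = 2·63.546 + 1·15.999

143.09 g/mol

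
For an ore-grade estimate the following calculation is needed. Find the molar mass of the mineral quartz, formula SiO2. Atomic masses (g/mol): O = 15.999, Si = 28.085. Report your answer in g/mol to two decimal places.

60.08 g/mol

M = 1·28.085 + 2·15.999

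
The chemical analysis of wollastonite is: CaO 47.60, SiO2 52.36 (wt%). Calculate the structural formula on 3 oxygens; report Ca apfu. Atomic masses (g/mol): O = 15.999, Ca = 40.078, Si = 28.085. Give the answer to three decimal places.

0.983 Ca apfu

CaO (M=56.077): mol = 0.84883; Ca = 0.84883, O = 0.84883.
SiO2 (M=60.083): mol = 0.87146; Si = 0.87146, O = 1.74292.
ΣO = 2.59175; factor = 3/ΣO = 1.15752.
Ca apfu = 0.84883 × 1.15752 = 0.983.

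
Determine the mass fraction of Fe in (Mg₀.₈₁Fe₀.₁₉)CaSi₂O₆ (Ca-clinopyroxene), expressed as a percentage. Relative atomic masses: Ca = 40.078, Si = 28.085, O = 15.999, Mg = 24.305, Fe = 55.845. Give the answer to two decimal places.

Formula mass = 0.81·24.305 + 0.19·55.845 + 1·40.078 + 2·28.085 + 6·15.999 = 222.540 g/mol, of which 10.611 g is Fe.
So Fe makes up 10.611/222.540 = 0.0477 of the mass, i.e. 4.77%.

4.77 weight percent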